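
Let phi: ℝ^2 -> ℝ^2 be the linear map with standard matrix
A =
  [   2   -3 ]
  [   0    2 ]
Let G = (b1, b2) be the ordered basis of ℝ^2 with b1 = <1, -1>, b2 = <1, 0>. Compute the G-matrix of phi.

The j-th column of [phi]_G is [phi(bj)]_G.
phi(b1) = A b1 = <5, -2> = 2b1 + 3b2, so column 1 is <2, 3>.
Repeating for b2 and assembling the columns gives [[2, 0], [3, 2]].

[[2, 0], [3, 2]]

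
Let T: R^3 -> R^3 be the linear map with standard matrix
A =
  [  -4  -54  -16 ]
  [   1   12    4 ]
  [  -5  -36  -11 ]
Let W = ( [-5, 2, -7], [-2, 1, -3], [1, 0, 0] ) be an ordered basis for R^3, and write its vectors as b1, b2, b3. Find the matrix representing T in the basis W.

[[-3, -1, 2], [-3, 0, -3], [3, -3, 0]]

Let P have columns b1, ..., b3. Then [T]_W = P^(-1) A P.
Here det P = 1, so P^(-1) is integer; computing A P first and then P^(-1)(A P) gives [[-3, -1, 2], [-3, 0, -3], [3, -3, 0]].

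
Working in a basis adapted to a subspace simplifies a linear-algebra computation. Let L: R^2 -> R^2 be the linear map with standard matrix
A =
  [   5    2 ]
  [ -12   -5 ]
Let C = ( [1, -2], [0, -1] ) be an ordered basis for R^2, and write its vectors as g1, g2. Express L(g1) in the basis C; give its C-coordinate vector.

Compute L(g1) = A g1 = [1, -2] in standard coordinates.
Then write this in C-coordinates: solve for y in y_1 g1 + y_2 g2 = [1, -2].
This gives y = [1, 0], which is column 1 of [L]_C.

[1, 0]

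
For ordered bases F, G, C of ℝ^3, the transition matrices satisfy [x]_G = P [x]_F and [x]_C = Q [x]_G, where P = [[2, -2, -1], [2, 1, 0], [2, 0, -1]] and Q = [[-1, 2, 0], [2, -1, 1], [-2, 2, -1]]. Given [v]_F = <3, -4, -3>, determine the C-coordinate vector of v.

<-13, 41, -39>

Apply P to get G-coordinates <17, 2, 9>, then Q to get C-coordinates.
The result is [v]_C = <-13, 41, -39>.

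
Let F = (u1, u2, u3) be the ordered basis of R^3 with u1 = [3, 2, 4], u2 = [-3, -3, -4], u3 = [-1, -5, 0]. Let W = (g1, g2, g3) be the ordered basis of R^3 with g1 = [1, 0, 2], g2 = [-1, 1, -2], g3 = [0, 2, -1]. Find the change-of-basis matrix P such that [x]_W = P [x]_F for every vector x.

[[1, -2, -2], [-2, 1, -1], [2, -2, -2]]

Take x = uj: its F-coordinates are the j-th standard unit vector, so P e_j — column j of P — equals [uj]_W.
u1 = g1 - 2g2 + 2g3, giving column 1 = [1, -2, 2]; repeating for each j gives P = [[1, -2, -2], [-2, 1, -1], [2, -2, -2]].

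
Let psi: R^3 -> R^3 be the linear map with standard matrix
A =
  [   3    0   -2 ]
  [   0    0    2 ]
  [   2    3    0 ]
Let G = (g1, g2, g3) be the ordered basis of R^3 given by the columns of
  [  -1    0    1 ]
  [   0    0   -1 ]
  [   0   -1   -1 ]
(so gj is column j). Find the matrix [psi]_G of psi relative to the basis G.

[[3, 0, -3], [2, -2, -1], [0, 2, 2]]

Let P have columns g1, ..., g3. Then [psi]_G = P^(-1) A P.
Here det P = 1, so P^(-1) is integer; computing A P first and then P^(-1)(A P) gives [[3, 0, -3], [2, -2, -1], [0, 2, 2]].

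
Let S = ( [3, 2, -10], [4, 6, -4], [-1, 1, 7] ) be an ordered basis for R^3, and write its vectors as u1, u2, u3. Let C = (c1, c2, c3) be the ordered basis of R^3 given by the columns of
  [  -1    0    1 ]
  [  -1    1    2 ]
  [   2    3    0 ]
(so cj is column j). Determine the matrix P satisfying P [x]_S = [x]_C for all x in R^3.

[[-2, -2, 2], [-2, 0, 1], [1, 2, 1]]

Take x = uj: its S-coordinates are the j-th standard unit vector, so P e_j — column j of P — equals [uj]_C.
u1 = -2c1 - 2c2 + c3, giving column 1 = [-2, -2, 1]; repeating for each j gives P = [[-2, -2, 2], [-2, 0, 1], [1, 2, 1]].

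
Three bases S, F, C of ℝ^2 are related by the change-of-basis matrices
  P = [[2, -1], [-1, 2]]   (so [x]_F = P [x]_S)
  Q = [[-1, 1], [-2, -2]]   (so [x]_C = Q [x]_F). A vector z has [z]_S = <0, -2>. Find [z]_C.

<-6, 4>

Apply P to get F-coordinates <2, -4>, then Q to get C-coordinates.
The result is [z]_C = <-6, 4>.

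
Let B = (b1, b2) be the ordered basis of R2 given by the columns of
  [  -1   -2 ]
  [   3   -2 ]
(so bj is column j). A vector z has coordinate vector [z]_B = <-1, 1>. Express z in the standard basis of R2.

The coordinates say z = -b1 + b2; adding the scaled basis vectors gives <-1, -5>.

<-1, -5>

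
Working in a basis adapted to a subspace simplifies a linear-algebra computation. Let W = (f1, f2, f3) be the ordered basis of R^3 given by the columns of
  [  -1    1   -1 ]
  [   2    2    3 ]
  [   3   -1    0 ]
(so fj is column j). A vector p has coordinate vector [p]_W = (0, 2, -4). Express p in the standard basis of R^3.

By definition p = 0·f1 + 2f2 - 4f3.
Summing componentwise gives (6, -8, -2).

(6, -8, -2)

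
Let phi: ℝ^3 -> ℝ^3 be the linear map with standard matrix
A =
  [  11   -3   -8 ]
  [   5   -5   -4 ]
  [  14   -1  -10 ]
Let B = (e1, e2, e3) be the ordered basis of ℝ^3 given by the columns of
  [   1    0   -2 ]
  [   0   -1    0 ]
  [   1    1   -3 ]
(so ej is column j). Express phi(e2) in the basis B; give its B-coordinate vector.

(1, -1, 3)

Compute phi(e2) = A e2 = (-5, 1, -9) in standard coordinates.
Then write this in B-coordinates: solve for y in y_1 e1 + ... + y_3 e3 = (-5, 1, -9).
This gives y = (1, -1, 3), which is column 2 of [phi]_B.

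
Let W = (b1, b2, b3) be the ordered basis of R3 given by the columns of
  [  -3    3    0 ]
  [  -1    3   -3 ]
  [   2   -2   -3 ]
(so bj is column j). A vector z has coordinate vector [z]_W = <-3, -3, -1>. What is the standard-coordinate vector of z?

<0, -3, 3>

The coordinates say z = -3b1 - 3b2 - b3; adding the scaled basis vectors gives <0, -3, 3>.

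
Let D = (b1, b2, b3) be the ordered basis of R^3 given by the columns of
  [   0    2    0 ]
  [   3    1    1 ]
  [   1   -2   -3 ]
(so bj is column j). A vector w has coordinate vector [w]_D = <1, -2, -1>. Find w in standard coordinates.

w = M [w]_D, where M has columns b1, ..., b3.
Carrying out the matrix-vector product, w = <-4, 0, 8>.

<-4, 0, 8>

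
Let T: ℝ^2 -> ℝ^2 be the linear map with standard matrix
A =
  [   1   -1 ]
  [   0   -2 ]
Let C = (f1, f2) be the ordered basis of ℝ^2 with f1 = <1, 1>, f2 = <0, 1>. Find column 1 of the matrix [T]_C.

<0, -2>

Compute T(f1) = A f1 = <0, -2> in standard coordinates.
Then write this in C-coordinates: solve for y in y_1 f1 + y_2 f2 = <0, -2>.
This gives y = <0, -2>, which is column 1 of [T]_C.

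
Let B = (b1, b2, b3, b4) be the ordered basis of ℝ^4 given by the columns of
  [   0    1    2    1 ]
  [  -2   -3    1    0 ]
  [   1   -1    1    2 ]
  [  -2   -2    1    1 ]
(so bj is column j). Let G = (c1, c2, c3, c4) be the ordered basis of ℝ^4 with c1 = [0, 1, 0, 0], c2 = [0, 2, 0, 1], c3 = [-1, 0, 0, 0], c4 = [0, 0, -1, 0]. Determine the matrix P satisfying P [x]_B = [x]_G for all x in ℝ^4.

Let M have columns bj and N have columns cj. Then for every x, N [x]_G = x = M [x]_B, so P = N^(-1) M.
Since det N = -1, N^(-1) has integer entries; multiplying gives P = [[2, 1, -1, -2], [-2, -2, 1, 1], [0, -1, -2, -1], [-1, 1, -1, -2]].

[[2, 1, -1, -2], [-2, -2, 1, 1], [0, -1, -2, -1], [-1, 1, -1, -2]]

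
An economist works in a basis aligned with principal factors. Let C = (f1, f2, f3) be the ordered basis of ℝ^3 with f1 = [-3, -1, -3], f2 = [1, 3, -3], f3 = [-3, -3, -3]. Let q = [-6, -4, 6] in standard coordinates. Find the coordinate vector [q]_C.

[4, -3, -3]

Write q = c_1 f1 + ... + c_3 f3 and solve for the c_i.
Gaussian elimination on [M | q] yields c = (4, -3, -3).
Check: 4f1 - 3f2 - 3f3 = [-6, -4, 6].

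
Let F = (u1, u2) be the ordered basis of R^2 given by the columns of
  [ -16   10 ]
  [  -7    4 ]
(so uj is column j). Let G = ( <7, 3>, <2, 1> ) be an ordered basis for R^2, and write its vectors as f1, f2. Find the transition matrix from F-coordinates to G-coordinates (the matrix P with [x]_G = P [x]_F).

[[-2, 2], [-1, -2]]

Take x = uj: its F-coordinates are the j-th standard unit vector, so P e_j — column j of P — equals [uj]_G.
u1 = -2f1 - f2, giving column 1 = <-2, -1>; repeating for each j gives P = [[-2, 2], [-1, -2]].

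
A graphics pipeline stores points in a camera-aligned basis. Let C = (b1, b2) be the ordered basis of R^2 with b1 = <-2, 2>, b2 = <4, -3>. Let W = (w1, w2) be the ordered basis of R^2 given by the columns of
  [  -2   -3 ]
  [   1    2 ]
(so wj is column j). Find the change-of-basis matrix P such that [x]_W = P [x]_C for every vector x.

Column j of P is [bj]_W, since P maps C-coordinates to W-coordinates.
Expressing b1 in W: b1 = -2w1 + 2w2, so column 1 of P is <-2, 2>.
Doing the same for each bj gives P = [[-2, 1], [2, -2]].

[[-2, 1], [2, -2]]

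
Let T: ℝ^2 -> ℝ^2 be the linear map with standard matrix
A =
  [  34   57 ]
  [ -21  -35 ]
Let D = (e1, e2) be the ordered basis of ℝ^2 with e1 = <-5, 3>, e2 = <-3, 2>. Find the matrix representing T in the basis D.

[[-2, -3], [3, 1]]

The j-th column of [T]_D is [T(ej)]_D.
T(e1) = A e1 = <1, 0> = -2e1 + 3e2, so column 1 is <-2, 3>.
Repeating for e2 and assembling the columns gives [[-2, -3], [3, 1]].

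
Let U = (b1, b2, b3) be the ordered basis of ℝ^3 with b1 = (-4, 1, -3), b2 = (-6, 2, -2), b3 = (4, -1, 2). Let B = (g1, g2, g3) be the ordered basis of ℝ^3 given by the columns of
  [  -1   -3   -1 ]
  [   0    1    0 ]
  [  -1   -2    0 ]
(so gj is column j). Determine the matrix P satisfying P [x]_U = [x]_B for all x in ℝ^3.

Column j of P is [bj]_B, since P maps U-coordinates to B-coordinates.
Expressing b1 in B: b1 = g1 + g2 + 0·g3, so column 1 of P is (1, 1, 0).
Doing the same for each bj gives P = [[1, -2, 0], [1, 2, -1], [0, 2, -1]].

[[1, -2, 0], [1, 2, -1], [0, 2, -1]]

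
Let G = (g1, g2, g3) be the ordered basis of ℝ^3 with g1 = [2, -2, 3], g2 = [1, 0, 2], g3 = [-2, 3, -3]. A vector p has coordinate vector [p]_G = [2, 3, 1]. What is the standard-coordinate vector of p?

By definition p = 2g1 + 3g2 + g3.
Summing componentwise gives [5, -1, 9].

[5, -1, 9]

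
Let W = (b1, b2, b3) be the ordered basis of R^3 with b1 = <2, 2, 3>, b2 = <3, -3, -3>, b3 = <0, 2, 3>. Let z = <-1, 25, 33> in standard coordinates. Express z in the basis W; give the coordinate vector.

<4, -3, 4>

Write z = c_1 b1 + ... + c_3 b3 and solve for the c_i.
Gaussian elimination on [M | z] yields c = (4, -3, 4).
Check: 4b1 - 3b2 + 4b3 = <-1, 25, 33>.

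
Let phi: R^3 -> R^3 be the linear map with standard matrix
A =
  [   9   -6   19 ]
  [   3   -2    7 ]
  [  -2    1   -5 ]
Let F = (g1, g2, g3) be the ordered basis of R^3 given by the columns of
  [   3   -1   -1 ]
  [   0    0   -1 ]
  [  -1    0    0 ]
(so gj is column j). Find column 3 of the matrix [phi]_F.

(-1, -1, 1)

Column 3 of [phi]_F is the F-coordinate vector of phi(g3).
In standard coordinates phi(g3) = A g3 = (-3, -1, 1).
Converting to F: (-3, -1, 1) = -g1 - g2 + g3, so the coordinate vector is (-1, -1, 1).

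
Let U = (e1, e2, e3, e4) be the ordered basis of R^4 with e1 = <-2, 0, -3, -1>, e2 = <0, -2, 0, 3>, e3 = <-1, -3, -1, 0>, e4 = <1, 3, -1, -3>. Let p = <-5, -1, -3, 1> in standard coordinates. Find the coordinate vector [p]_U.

<2, -1, -1, -2>

Write p = c_1 e1 + ... + c_4 e4 and solve for the c_i.
Row-reducing the augmented matrix [M | p] gives c = (2, -1, -1, -2).
Check: 2e1 - e2 - e3 - 2e4 = <-5, -1, -3, 1>.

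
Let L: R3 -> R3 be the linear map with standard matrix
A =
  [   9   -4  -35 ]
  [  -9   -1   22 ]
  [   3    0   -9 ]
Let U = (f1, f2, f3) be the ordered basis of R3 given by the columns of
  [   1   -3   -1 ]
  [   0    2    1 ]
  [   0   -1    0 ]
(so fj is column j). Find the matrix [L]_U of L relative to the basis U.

[[-3, 3, -2], [-3, 0, 3], [-3, 3, 2]]

The j-th column of [L]_U is [L(fj)]_U.
L(f1) = A f1 = <9, -9, 3> = -3f1 - 3f2 - 3f3, so column 1 is <-3, -3, -3>.
Repeating for f2, f3 and assembling the columns gives [[-3, 3, -2], [-3, 0, 3], [-3, 3, 2]].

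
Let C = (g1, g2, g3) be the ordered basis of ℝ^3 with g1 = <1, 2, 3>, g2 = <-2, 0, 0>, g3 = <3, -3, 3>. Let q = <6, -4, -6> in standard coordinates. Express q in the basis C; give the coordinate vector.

<-2, -4, 0>

We seek scalars with c_1 g1 + ... + c_3 g3 = q; equivalently solve M c = q where the columns of M are g1, ..., g3.
Row-reducing the augmented matrix [M | q] gives c = (-2, -4, 0).
Check: -2g1 - 4g2 + 0·g3 = <6, -4, -6>.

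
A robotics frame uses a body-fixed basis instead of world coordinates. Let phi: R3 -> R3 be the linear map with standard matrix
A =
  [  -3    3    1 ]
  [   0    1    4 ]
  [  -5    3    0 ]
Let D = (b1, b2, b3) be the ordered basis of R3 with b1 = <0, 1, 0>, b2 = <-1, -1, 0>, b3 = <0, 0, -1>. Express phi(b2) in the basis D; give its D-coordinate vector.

<-1, 0, -2>

Column 2 of [phi]_D is the D-coordinate vector of phi(b2).
In standard coordinates phi(b2) = A b2 = <0, -1, 2>.
Converting to D: <0, -1, 2> = -b1 + 0·b2 - 2b3, so the coordinate vector is <-1, 0, -2>.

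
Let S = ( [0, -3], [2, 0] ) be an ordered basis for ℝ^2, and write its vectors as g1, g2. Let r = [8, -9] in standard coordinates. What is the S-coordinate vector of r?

We seek scalars with c_1 g1 + c_2 g2 = r; equivalently solve M c = r where the columns of M are g1, g2.
System: 0c_1 + 2c_2 = 8, -3c_1 + 0c_2 = -9; solving gives c_1 = 3, c_2 = 4.
Check: 3g1 + 4g2 = [8, -9].

[3, 4]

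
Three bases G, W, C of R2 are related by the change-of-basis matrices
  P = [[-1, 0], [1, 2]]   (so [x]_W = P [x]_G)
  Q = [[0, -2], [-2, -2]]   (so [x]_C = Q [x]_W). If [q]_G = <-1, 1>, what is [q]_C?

Composing the changes, [q]_C = Q P [q]_G.
Q P = [[-2, -4], [0, -4]]; applying this to <-1, 1> gives <-2, -4>.

<-2, -4>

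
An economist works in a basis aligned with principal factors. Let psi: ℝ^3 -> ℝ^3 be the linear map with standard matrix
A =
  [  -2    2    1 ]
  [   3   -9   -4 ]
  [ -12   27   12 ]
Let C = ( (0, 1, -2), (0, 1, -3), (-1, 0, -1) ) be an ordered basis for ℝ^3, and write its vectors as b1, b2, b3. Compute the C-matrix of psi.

With P the matrix whose columns are b1, ..., b3, [psi]_C = P^(-1) A P.
Column by column: psi(b1) = A b1 = (0, -1, 3); its C-coordinates (0, -1, 0) give column 1.
Continuing for each basis vector yields [psi]_C = [[0, 1, 2], [-1, 2, -1], [0, 1, -1]].

[[0, 1, 2], [-1, 2, -1], [0, 1, -1]]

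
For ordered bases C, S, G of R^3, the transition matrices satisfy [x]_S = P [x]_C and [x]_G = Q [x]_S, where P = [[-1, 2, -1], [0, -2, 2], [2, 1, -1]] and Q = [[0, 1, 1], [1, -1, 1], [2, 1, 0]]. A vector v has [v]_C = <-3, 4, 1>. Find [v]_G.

<-9, 13, 14>

Apply P to get S-coordinates <10, -6, -3>, then Q to get G-coordinates.
The result is [v]_G = <-9, 13, 14>.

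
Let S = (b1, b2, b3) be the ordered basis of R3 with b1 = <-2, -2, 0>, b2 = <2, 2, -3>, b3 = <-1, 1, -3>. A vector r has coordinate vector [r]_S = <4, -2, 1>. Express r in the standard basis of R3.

r = M [r]_S, where M has columns b1, ..., b3.
Carrying out the matrix-vector product, r = <-13, -11, 3>.

<-13, -11, 3>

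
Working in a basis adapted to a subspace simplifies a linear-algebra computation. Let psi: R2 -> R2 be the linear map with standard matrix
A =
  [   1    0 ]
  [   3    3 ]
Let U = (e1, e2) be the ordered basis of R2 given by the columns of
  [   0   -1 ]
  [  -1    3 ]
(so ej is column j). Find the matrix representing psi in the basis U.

[[3, -3], [0, 1]]

The j-th column of [psi]_U is [psi(ej)]_U.
psi(e1) = A e1 = [0, -3] = 3e1 + 0·e2, so column 1 is [3, 0].
Repeating for e2 and assembling the columns gives [[3, -3], [0, 1]].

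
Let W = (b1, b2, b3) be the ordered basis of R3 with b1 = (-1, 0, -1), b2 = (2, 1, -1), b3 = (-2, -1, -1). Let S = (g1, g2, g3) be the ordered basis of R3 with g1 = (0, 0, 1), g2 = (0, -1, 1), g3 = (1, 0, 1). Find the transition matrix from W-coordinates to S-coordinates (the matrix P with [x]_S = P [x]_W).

Column j of P is [bj]_S, since P maps W-coordinates to S-coordinates.
Expressing b1 in S: b1 = 0·g1 + 0·g2 - g3, so column 1 of P is (0, 0, -1).
Doing the same for each bj gives P = [[0, -2, 0], [0, -1, 1], [-1, 2, -2]].

[[0, -2, 0], [0, -1, 1], [-1, 2, -2]]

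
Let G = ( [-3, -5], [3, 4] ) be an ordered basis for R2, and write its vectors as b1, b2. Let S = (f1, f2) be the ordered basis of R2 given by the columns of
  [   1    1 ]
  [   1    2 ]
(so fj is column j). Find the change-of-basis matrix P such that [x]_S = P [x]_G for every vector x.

[[-1, 2], [-2, 1]]

Take x = bj: its G-coordinates are the j-th standard unit vector, so P e_j — column j of P — equals [bj]_S.
b1 = -f1 - 2f2, giving column 1 = [-1, -2]; repeating for each j gives P = [[-1, 2], [-2, 1]].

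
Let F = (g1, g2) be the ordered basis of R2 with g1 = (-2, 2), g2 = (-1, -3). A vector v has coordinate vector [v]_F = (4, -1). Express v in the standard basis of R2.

(-7, 11)

v = M [v]_F, where M has columns g1, g2.
Carrying out the matrix-vector product, v = (-7, 11).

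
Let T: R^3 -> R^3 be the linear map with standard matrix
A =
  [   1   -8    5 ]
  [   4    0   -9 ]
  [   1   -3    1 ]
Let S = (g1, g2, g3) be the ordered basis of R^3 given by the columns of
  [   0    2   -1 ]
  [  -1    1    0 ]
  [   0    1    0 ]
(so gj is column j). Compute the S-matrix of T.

[[3, 1, 3], [3, 0, -1], [-2, 1, -1]]

The j-th column of [T]_S is [T(gj)]_S.
T(g1) = A g1 = <8, 0, 3> = 3g1 + 3g2 - 2g3, so column 1 is <3, 3, -2>.
Repeating for g2, g3 and assembling the columns gives [[3, 1, 3], [3, 0, -1], [-2, 1, -1]].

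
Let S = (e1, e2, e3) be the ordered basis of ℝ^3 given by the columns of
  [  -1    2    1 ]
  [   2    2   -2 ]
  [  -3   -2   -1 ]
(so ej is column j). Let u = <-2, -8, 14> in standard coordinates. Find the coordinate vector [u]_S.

<-3, -2, -1>

We seek scalars with c_1 e1 + ... + c_3 e3 = u; equivalently solve M c = u where the columns of M are e1, ..., e3.
Row-reducing the augmented matrix [M | u] gives c = (-3, -2, -1).
Check: -3e1 - 2e2 - e3 = <-2, -8, 14>.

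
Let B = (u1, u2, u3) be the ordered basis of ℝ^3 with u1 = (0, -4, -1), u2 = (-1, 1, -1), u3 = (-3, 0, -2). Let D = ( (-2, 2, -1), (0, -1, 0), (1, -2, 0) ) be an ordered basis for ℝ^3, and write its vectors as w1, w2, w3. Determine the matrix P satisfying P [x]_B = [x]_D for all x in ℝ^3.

[[1, 1, 2], [2, -1, 2], [2, 1, 1]]

Let M have columns uj and N have columns wj. Then for every x, N [x]_D = x = M [x]_B, so P = N^(-1) M.
Since det N = -1, N^(-1) has integer entries; multiplying gives P = [[1, 1, 2], [2, -1, 2], [2, 1, 1]].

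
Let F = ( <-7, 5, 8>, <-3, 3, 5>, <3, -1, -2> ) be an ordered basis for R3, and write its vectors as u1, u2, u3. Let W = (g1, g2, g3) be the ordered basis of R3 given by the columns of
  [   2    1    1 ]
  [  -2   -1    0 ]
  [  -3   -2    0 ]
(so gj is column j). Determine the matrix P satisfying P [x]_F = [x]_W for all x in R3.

[[-2, -1, 0], [-1, -1, 1], [-2, 0, 2]]

Take x = uj: its F-coordinates are the j-th standard unit vector, so P e_j — column j of P — equals [uj]_W.
u1 = -2g1 - g2 - 2g3, giving column 1 = <-2, -1, -2>; repeating for each j gives P = [[-2, -1, 0], [-1, -1, 1], [-2, 0, 2]].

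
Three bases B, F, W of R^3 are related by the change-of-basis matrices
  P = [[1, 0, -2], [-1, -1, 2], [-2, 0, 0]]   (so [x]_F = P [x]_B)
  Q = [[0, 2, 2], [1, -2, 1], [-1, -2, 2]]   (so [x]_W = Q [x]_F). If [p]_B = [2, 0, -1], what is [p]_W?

Composing the changes, [p]_W = Q P [p]_B.
Q P = [[-6, -2, 4], [1, 2, -6], [-3, 2, -2]]; applying this to [2, 0, -1] gives [-16, 8, -4].

[-16, 8, -4]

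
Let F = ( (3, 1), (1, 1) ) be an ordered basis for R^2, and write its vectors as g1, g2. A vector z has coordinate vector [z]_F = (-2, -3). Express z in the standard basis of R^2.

(-9, -5)

The coordinates say z = -2g1 - 3g2; adding the scaled basis vectors gives (-9, -5).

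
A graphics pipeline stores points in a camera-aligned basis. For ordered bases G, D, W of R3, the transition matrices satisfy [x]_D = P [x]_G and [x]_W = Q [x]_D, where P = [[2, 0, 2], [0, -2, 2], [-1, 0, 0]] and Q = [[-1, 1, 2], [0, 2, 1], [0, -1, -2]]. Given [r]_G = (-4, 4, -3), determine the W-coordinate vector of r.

Composing the changes, [r]_W = Q P [r]_G.
Q P = [[-4, -2, 0], [-1, -4, 4], [2, 2, -2]]; applying this to (-4, 4, -3) gives (8, -24, 6).

(8, -24, 6)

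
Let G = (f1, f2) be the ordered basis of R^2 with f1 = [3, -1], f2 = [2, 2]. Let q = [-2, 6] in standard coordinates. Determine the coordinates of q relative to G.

[-2, 2]

We seek scalars with c_1 f1 + c_2 f2 = q; equivalently solve M c = q where the columns of M are f1, f2.
System: 3c_1 + 2c_2 = -2, -c_1 + 2c_2 = 6; solving gives c_1 = -2, c_2 = 2.
Check: -2f1 + 2f2 = [-2, 6].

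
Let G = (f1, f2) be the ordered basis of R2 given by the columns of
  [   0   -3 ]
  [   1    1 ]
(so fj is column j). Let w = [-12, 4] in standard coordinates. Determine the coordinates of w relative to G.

We seek scalars with c_1 f1 + c_2 f2 = w; equivalently solve M c = w where the columns of M are f1, f2.
System: 0c_1 - 3c_2 = -12, c_1 + c_2 = 4; solving gives c_1 = 0, c_2 = 4.
Check: 0·f1 + 4f2 = [-12, 4].

[0, 4]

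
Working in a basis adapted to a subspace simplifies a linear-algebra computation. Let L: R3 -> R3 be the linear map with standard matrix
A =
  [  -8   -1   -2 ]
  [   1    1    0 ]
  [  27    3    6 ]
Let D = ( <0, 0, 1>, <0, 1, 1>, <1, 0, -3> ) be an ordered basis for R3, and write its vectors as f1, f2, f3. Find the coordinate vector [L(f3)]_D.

Compute L(f3) = A f3 = <-2, 1, 9> in standard coordinates.
Then write this in D-coordinates: solve for y in y_1 f1 + ... + y_3 f3 = <-2, 1, 9>.
This gives y = <2, 1, -2>, which is column 3 of [L]_D.

<2, 1, -2>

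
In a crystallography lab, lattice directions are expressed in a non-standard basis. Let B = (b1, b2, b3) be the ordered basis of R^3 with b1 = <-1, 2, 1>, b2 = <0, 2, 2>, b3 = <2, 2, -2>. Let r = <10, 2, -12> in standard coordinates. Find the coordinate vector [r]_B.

[r]_B is the unique c with M c = r, where M has columns b1, ..., b3.
Gaussian elimination on [M | r] yields c = (-2, -1, 4).
Check: -2b1 - b2 + 4b3 = <10, 2, -12>.

<-2, -1, 4>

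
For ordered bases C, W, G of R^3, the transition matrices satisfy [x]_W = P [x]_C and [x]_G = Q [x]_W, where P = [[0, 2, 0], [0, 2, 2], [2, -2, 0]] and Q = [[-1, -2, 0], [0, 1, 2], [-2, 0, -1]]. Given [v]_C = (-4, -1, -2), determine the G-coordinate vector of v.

(14, -18, 10)

Composing the changes, [v]_G = Q P [v]_C.
Q P = [[0, -6, -4], [4, -2, 2], [-2, -2, 0]]; applying this to (-4, -1, -2) gives (14, -18, 10).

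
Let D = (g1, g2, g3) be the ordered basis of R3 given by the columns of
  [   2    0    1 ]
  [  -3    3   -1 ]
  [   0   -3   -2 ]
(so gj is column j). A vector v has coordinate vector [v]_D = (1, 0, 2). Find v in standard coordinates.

(4, -5, -4)

By definition v = g1 + 0·g2 + 2g3.
Summing componentwise gives (4, -5, -4).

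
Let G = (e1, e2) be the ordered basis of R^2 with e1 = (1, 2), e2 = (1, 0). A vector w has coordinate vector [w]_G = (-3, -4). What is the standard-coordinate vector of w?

The coordinates say w = -3e1 - 4e2; adding the scaled basis vectors gives (-7, -6).

(-7, -6)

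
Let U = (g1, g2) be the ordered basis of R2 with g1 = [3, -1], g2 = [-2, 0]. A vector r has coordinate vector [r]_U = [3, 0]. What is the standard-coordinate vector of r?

[9, -3]

The coordinates say r = 3g1 + 0·g2; adding the scaled basis vectors gives [9, -3].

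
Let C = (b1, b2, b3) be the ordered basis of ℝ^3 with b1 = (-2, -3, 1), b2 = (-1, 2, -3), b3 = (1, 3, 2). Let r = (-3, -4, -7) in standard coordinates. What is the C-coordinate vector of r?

[r]_C is the unique c with M c = r, where M has columns b1, ..., b3.
Gaussian elimination on [M | r] yields c = (0, 1, -2).
Check: 0·b1 + b2 - 2b3 = (-3, -4, -7).

(0, 1, -2)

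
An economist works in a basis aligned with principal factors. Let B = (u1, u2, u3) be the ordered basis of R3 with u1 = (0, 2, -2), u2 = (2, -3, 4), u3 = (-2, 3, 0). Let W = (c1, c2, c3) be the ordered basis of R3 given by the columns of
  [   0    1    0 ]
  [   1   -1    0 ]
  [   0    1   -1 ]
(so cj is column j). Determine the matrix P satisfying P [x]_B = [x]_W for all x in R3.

Take x = uj: its B-coordinates are the j-th standard unit vector, so P e_j — column j of P — equals [uj]_W.
u1 = 2c1 + 0·c2 + 2c3, giving column 1 = (2, 0, 2); repeating for each j gives P = [[2, -1, 1], [0, 2, -2], [2, -2, -2]].

[[2, -1, 1], [0, 2, -2], [2, -2, -2]]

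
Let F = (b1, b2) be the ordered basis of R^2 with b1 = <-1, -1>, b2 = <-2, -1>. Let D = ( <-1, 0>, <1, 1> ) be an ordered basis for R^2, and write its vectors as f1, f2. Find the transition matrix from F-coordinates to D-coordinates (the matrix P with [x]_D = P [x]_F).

Take x = bj: its F-coordinates are the j-th standard unit vector, so P e_j — column j of P — equals [bj]_D.
b1 = 0·f1 - f2, giving column 1 = <0, -1>; repeating for each j gives P = [[0, 1], [-1, -1]].

[[0, 1], [-1, -1]]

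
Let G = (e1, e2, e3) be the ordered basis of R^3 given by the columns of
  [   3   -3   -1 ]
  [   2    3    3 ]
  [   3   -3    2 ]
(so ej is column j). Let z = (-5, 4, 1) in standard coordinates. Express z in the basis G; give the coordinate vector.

We seek scalars with c_1 e1 + ... + c_3 e3 = z; equivalently solve M c = z where the columns of M are e1, ..., e3.
Solving this 3x3 system gives c = (-1, 0, 2).
Check: -e1 + 0·e2 + 2e3 = (-5, 4, 1).

(-1, 0, 2)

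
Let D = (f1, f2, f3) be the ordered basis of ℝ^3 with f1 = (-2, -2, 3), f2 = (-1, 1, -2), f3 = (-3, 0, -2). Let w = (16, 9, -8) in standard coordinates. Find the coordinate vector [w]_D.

(-4, 1, -3)

[w]_D is the unique c with M c = w, where M has columns f1, ..., f3.
Row-reducing the augmented matrix [M | w] gives c = (-4, 1, -3).
Check: -4f1 + f2 - 3f3 = (16, 9, -8).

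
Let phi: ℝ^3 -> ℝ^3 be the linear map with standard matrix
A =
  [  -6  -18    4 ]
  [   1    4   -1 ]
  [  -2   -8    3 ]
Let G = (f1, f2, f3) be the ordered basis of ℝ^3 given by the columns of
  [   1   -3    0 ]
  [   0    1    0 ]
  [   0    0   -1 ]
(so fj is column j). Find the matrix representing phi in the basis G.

The j-th column of [phi]_G is [phi(fj)]_G.
phi(f1) = A f1 = <-6, 1, -2> = -3f1 + f2 + 2f3, so column 1 is <-3, 1, 2>.
Repeating for f2, f3 and assembling the columns gives [[-3, 3, -1], [1, 1, 1], [2, 2, 3]].

[[-3, 3, -1], [1, 1, 1], [2, 2, 3]]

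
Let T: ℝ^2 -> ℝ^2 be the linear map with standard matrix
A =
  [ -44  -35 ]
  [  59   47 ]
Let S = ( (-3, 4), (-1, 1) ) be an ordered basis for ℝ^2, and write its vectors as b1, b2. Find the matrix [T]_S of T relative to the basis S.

Let P have columns b1, b2. Then [T]_S = P^(-1) A P.
Here det P = 1, so P^(-1) is integer; computing A P first and then P^(-1)(A P) gives [[3, -3], [-1, 0]].

[[3, -3], [-1, 0]]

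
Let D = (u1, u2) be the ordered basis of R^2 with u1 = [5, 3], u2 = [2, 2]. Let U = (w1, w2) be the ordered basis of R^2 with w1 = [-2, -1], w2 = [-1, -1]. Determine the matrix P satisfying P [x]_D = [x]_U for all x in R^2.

[[-2, 0], [-1, -2]]

Column j of P is [uj]_U, since P maps D-coordinates to U-coordinates.
Expressing u1 in U: u1 = -2w1 - w2, so column 1 of P is [-2, -1].
Doing the same for each uj gives P = [[-2, 0], [-1, -2]].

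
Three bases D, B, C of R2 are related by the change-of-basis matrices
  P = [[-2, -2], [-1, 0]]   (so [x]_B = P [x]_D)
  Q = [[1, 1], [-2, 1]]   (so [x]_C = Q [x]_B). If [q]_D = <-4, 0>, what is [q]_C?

<12, -12>

Composing the changes, [q]_C = Q P [q]_D.
Q P = [[-3, -2], [3, 4]]; applying this to <-4, 0> gives <12, -12>.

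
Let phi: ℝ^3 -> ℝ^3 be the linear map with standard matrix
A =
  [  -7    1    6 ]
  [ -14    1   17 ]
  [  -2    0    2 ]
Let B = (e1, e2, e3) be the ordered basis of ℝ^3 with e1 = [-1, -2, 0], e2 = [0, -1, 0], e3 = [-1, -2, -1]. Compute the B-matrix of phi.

Let P have columns e1, ..., e3. Then [phi]_B = P^(-1) A P.
Here det P = -1, so P^(-1) is integer; computing A P first and then P^(-1)(A P) gives [[-3, 1, 1], [-2, -1, 3], [-2, 0, 0]].

[[-3, 1, 1], [-2, -1, 3], [-2, 0, 0]]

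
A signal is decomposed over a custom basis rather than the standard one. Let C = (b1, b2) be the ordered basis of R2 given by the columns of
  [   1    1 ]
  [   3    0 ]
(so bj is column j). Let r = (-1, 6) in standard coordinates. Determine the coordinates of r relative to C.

(2, -3)

We seek scalars with c_1 b1 + c_2 b2 = r; equivalently solve M c = r where the columns of M are b1, b2.
System: c_1 + c_2 = -1, 3c_1 + 0c_2 = 6; solving gives c_1 = 2, c_2 = -3.
Check: 2b1 - 3b2 = (-1, 6).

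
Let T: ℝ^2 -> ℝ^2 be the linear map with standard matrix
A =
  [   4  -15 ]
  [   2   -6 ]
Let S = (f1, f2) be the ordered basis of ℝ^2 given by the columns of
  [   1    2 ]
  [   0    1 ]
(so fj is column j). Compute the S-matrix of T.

[[0, -3], [2, -2]]

The j-th column of [T]_S is [T(fj)]_S.
T(f1) = A f1 = <4, 2> = 0·f1 + 2f2, so column 1 is <0, 2>.
Repeating for f2 and assembling the columns gives [[0, -3], [2, -2]].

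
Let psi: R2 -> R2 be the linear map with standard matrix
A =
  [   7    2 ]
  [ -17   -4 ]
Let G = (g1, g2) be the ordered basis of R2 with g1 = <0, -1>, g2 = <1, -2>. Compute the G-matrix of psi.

With P the matrix whose columns are g1, g2, [psi]_G = P^(-1) A P.
Column by column: psi(g1) = A g1 = <-2, 4>; its G-coordinates <0, -2> give column 1.
Continuing for each basis vector yields [psi]_G = [[0, 3], [-2, 3]].

[[0, 3], [-2, 3]]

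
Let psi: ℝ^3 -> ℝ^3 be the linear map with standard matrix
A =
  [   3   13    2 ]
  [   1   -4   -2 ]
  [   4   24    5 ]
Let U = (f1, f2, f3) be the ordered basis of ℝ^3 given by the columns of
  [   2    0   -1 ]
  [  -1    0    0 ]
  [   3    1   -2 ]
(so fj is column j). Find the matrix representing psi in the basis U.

With P the matrix whose columns are f1, ..., f3, [psi]_U = P^(-1) A P.
Column by column: psi(f1) = A f1 = <-1, 0, -1>; its U-coordinates <0, 1, 1> give column 1.
Continuing for each basis vector yields [psi]_U = [[0, 2, -3], [1, 3, -3], [1, 2, 1]].

[[0, 2, -3], [1, 3, -3], [1, 2, 1]]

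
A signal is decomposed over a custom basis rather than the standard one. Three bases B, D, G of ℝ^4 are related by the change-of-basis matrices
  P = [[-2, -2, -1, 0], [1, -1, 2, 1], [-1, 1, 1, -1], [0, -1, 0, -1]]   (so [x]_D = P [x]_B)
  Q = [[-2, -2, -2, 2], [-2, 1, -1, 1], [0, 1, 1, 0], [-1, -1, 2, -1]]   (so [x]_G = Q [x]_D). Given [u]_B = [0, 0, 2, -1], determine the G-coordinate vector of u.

First [u]_D = P [u]_B = [-2, 3, 3, 1].
Then [u]_G = Q [u]_D = [-6, 5, 6, 4].

[-6, 5, 6, 4]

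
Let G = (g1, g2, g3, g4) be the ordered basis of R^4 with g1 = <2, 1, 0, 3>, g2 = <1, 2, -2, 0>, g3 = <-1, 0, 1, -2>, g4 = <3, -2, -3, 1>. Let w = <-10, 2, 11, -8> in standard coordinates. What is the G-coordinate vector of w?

<0, -1, 3, -2>

[w]_G is the unique c with M c = w, where M has columns g1, ..., g4.
Row-reducing the augmented matrix [M | w] gives c = (0, -1, 3, -2).
Check: 0·g1 - g2 + 3g3 - 2g4 = <-10, 2, 11, -8>.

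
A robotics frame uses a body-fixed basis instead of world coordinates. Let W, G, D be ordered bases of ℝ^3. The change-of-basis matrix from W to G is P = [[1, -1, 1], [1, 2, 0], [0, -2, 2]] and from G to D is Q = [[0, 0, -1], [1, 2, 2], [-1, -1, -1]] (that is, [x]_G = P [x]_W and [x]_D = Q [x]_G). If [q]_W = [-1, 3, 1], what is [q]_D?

Composing the changes, [q]_D = Q P [q]_W.
Q P = [[0, 2, -2], [3, -1, 5], [-2, 1, -3]]; applying this to [-1, 3, 1] gives [4, -1, 2].

[4, -1, 2]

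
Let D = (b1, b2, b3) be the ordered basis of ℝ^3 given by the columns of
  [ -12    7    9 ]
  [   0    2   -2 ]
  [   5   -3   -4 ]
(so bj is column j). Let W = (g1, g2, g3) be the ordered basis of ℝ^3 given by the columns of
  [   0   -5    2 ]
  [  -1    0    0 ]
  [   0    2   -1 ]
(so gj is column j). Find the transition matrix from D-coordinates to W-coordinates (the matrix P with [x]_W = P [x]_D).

[[0, -2, 2], [2, -1, -1], [-1, 1, 2]]

Column j of P is [bj]_W, since P maps D-coordinates to W-coordinates.
Expressing b1 in W: b1 = 0·g1 + 2g2 - g3, so column 1 of P is (0, 2, -1).
Doing the same for each bj gives P = [[0, -2, 2], [2, -1, -1], [-1, 1, 2]].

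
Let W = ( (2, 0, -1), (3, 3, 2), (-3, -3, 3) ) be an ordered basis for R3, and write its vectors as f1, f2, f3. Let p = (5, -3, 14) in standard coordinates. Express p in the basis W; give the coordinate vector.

(4, 3, 4)

Write p = c_1 f1 + ... + c_3 f3 and solve for the c_i.
Solving this 3x3 system gives c = (4, 3, 4).
Check: 4f1 + 3f2 + 4f3 = (5, -3, 14).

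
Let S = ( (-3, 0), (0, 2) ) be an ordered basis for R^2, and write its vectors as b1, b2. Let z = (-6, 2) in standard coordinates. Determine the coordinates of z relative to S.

(2, 1)

Write z = c_1 b1 + c_2 b2 and solve for the c_i.
System: -3c_1 + 0c_2 = -6, 0c_1 + 2c_2 = 2; solving gives c_1 = 2, c_2 = 1.
Check: 2b1 + b2 = (-6, 2).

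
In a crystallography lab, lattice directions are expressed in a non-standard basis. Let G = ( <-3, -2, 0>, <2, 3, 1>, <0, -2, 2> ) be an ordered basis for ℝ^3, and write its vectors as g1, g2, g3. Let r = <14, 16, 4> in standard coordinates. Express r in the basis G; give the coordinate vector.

<-2, 4, 0>

[r]_G is the unique c with M c = r, where M has columns g1, ..., g3.
Solving this 3x3 system gives c = (-2, 4, 0).
Check: -2g1 + 4g2 + 0·g3 = <14, 16, 4>.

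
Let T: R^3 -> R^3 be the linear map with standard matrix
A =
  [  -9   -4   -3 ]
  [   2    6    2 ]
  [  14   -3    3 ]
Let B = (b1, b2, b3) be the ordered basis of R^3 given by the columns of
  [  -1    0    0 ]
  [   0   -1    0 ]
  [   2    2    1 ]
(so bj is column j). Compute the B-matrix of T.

[[-3, 2, 3], [-2, 2, -2], [2, 1, 1]]

Let P have columns b1, ..., b3. Then [T]_B = P^(-1) A P.
Here det P = 1, so P^(-1) is integer; computing A P first and then P^(-1)(A P) gives [[-3, 2, 3], [-2, 2, -2], [2, 1, 1]].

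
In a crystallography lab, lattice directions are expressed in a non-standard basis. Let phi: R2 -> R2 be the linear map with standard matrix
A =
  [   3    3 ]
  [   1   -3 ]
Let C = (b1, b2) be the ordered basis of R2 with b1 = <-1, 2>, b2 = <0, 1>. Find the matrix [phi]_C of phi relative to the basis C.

[[-3, -3], [-1, 3]]

Let P have columns b1, b2. Then [phi]_C = P^(-1) A P.
Here det P = -1, so P^(-1) is integer; computing A P first and then P^(-1)(A P) gives [[-3, -3], [-1, 3]].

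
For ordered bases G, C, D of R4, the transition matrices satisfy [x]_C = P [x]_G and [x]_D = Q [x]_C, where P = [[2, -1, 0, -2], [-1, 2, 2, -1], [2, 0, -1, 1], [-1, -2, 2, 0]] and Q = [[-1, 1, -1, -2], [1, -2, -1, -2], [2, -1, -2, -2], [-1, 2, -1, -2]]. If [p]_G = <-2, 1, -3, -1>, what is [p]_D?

Apply P to get C-coordinates <-3, -1, -2, -6>, then Q to get D-coordinates.
The result is [p]_D = <16, 13, 11, 15>.

<16, 13, 11, 15>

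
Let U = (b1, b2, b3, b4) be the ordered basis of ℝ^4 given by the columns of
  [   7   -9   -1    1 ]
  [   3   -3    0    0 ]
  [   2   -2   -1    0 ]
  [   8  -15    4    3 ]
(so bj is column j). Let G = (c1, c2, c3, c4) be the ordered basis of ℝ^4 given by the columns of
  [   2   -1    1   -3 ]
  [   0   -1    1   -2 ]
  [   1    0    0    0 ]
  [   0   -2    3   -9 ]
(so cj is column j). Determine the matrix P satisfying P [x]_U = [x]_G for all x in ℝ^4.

[[2, -2, -1, 0], [-1, 0, 1, 0], [2, 1, -1, -2], [0, 2, -1, -1]]

Let M have columns bj and N have columns cj. Then for every x, N [x]_G = x = M [x]_U, so P = N^(-1) M.
Since det N = 1, N^(-1) has integer entries; multiplying gives P = [[2, -2, -1, 0], [-1, 0, 1, 0], [2, 1, -1, -2], [0, 2, -1, -1]].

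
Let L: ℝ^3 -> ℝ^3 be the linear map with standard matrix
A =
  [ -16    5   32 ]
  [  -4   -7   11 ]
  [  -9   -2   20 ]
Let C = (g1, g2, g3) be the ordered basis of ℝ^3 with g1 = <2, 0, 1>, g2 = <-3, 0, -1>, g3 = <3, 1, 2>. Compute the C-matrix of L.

With P the matrix whose columns are g1, ..., g3, [L]_C = P^(-1) A P.
Column by column: L(g1) = A g1 = <0, 3, 2>; its C-coordinates <-3, 1, 3> give column 1.
Continuing for each basis vector yields [L]_C = [[-3, 2, 3], [1, -3, -2], [3, 1, 3]].

[[-3, 2, 3], [1, -3, -2], [3, 1, 3]]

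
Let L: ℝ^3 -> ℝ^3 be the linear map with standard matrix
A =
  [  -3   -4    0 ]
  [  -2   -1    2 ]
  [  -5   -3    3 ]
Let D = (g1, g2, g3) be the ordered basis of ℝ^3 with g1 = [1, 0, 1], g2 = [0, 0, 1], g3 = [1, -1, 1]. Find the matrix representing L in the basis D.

[[-3, 2, 2], [1, 3, 0], [0, -2, -1]]

With P the matrix whose columns are g1, ..., g3, [L]_D = P^(-1) A P.
Column by column: L(g1) = A g1 = [-3, 0, -2]; its D-coordinates [-3, 1, 0] give column 1.
Continuing for each basis vector yields [L]_D = [[-3, 2, 2], [1, 3, 0], [0, -2, -1]].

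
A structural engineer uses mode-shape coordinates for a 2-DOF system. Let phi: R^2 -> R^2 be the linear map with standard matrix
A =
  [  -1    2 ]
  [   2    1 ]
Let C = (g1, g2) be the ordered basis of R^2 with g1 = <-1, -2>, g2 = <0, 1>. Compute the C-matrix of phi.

[[3, -2], [2, -3]]

The j-th column of [phi]_C is [phi(gj)]_C.
phi(g1) = A g1 = <-3, -4> = 3g1 + 2g2, so column 1 is <3, 2>.
Repeating for g2 and assembling the columns gives [[3, -2], [2, -3]].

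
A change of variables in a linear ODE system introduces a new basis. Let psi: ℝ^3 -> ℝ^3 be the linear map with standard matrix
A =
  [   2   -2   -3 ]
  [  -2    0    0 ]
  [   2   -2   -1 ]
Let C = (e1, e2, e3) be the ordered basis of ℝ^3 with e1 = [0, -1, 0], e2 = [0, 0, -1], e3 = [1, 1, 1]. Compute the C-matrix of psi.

With P the matrix whose columns are e1, ..., e3, [psi]_C = P^(-1) A P.
Column by column: psi(e1) = A e1 = [2, 0, 2]; its C-coordinates [2, 0, 2] give column 1.
Continuing for each basis vector yields [psi]_C = [[2, 3, -1], [0, 2, -2], [2, 3, -3]].

[[2, 3, -1], [0, 2, -2], [2, 3, -3]]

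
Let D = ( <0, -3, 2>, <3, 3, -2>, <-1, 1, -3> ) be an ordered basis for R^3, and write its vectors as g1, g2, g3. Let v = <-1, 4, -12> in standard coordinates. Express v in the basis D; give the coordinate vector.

[v]_D is the unique c with M c = v, where M has columns g1, ..., g3.
Solving this 3x3 system gives c = (1, 1, 4).
Check: g1 + g2 + 4g3 = <-1, 4, -12>.

<1, 1, 4>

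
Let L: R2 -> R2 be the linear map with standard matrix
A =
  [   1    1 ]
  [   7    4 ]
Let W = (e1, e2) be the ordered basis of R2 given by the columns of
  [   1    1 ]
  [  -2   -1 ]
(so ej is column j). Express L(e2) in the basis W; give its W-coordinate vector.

<-3, 3>

Column 2 of [L]_W is the W-coordinate vector of L(e2).
In standard coordinates L(e2) = A e2 = <0, 3>.
Converting to W: <0, 3> = -3e1 + 3e2, so the coordinate vector is <-3, 3>.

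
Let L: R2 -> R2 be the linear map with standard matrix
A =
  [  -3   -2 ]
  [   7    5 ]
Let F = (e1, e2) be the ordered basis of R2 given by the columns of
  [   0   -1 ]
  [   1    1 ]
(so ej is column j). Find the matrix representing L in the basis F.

[[3, -1], [2, -1]]

Let P have columns e1, e2. Then [L]_F = P^(-1) A P.
Here det P = 1, so P^(-1) is integer; computing A P first and then P^(-1)(A P) gives [[3, -1], [2, -1]].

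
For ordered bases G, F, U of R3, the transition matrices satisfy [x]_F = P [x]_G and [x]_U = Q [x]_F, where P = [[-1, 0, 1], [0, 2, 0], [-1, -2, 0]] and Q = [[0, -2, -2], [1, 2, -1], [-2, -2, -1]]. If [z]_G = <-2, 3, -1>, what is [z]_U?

<-4, 17, -10>

Apply P to get F-coordinates <1, 6, -4>, then Q to get U-coordinates.
The result is [z]_U = <-4, 17, -10>.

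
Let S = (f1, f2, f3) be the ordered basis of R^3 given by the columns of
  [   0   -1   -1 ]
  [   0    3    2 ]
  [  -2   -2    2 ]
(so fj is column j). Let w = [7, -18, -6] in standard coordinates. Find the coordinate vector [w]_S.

[4, -4, -3]

We seek scalars with c_1 f1 + ... + c_3 f3 = w; equivalently solve M c = w where the columns of M are f1, ..., f3.
Row-reducing the augmented matrix [M | w] gives c = (4, -4, -3).
Check: 4f1 - 4f2 - 3f3 = [7, -18, -6].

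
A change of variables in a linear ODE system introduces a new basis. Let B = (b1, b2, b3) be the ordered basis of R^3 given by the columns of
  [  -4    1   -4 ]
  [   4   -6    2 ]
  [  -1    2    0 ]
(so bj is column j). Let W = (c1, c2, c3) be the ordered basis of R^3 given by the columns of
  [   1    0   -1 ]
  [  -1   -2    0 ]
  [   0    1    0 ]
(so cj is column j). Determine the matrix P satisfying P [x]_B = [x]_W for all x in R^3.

[[-2, 2, -2], [-1, 2, 0], [2, 1, 2]]

Let M have columns bj and N have columns cj. Then for every x, N [x]_W = x = M [x]_B, so P = N^(-1) M.
Since det N = 1, N^(-1) has integer entries; multiplying gives P = [[-2, 2, -2], [-1, 2, 0], [2, 1, 2]].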